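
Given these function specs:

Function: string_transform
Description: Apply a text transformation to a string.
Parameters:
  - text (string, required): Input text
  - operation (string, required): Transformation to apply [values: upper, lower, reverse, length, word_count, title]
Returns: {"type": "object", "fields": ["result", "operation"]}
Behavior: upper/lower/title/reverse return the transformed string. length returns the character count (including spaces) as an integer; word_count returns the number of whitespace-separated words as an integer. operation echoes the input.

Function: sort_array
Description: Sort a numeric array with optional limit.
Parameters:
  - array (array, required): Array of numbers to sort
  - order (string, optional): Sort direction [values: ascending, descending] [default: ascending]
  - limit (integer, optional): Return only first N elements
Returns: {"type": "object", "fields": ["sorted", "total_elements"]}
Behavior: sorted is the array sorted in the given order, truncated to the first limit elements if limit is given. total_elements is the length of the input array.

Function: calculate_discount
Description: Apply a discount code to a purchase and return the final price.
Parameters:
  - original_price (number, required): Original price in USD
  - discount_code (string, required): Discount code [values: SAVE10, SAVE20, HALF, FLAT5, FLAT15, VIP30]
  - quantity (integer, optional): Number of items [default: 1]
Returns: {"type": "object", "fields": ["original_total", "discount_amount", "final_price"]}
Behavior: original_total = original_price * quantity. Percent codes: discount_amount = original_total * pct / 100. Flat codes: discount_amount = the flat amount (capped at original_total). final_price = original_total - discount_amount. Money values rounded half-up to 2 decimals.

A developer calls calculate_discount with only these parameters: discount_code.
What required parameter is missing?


Required parameters: original_price, discount_code
Provided: discount_code
Missing: original_price
original_price


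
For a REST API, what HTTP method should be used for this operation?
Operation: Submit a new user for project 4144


GET = read, POST = create, PUT = update/replace, DELETE = remove
This operation is a create.
POST


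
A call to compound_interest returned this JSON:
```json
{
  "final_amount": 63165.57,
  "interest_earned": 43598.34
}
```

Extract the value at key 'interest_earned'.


43598.34


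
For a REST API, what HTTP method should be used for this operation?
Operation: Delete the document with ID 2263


GET = read, POST = create, PUT = update/replace, DELETE = remove
This operation is a removal.
DELETE


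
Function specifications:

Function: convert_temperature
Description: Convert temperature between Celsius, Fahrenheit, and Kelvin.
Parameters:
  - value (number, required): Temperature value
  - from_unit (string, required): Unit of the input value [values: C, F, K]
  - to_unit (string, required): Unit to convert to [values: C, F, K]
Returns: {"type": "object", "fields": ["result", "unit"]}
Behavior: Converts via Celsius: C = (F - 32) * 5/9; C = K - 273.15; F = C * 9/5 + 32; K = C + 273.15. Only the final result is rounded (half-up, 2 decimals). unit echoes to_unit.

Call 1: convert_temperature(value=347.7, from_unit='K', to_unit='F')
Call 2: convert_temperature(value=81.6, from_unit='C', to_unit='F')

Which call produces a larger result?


Call 1:
  To C: 347.7 - 273.15 = 74.55
  To F: 74.55 * 9/5 + 32 = 166.19
  Round to 2 decimals: 166.19
  -> 166.19 F
Call 2:
  Input already in C: 81.6
  To F: 81.6 * 9/5 + 32 = 178.88
  Round to 2 decimals: 178.88
  -> 178.88 F
Call 2 (178.88 F)


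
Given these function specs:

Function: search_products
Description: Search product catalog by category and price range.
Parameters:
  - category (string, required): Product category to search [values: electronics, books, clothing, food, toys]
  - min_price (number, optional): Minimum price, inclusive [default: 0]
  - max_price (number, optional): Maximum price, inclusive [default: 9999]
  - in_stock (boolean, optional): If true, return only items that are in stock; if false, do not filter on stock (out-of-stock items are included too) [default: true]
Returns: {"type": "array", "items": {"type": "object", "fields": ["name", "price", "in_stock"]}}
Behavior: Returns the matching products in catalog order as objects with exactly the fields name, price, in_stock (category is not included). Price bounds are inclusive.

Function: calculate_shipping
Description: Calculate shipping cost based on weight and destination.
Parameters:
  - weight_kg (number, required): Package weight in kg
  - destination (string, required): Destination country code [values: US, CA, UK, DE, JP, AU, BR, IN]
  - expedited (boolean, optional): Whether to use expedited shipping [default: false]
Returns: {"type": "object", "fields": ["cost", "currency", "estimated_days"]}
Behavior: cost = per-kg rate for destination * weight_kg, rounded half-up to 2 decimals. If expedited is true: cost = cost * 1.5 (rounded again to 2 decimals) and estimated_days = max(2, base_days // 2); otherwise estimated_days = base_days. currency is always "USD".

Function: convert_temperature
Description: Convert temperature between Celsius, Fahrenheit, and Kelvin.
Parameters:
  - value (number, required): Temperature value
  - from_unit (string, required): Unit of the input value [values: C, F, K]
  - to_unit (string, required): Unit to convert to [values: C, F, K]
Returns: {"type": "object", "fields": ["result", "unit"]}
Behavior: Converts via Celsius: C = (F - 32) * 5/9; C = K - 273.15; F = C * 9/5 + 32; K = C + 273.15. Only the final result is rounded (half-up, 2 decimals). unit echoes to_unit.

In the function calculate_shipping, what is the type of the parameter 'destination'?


The calculate_shipping spec declares:
  - destination (string, required): Destination country code [values: US, CA, UK, DE, JP, AU, BR, IN]
Type:
string


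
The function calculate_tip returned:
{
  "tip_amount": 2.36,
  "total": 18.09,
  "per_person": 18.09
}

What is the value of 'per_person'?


18.09


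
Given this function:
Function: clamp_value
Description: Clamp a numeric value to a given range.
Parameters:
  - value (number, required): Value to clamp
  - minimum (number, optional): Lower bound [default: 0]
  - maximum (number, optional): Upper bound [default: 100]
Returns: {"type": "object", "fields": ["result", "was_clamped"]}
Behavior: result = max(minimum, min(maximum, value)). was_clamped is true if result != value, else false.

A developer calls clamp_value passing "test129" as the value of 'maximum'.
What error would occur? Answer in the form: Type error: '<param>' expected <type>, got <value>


Spec: 'maximum' is declared as number; "test129" is a string.
Type error: 'maximum' expected number, got "test129"


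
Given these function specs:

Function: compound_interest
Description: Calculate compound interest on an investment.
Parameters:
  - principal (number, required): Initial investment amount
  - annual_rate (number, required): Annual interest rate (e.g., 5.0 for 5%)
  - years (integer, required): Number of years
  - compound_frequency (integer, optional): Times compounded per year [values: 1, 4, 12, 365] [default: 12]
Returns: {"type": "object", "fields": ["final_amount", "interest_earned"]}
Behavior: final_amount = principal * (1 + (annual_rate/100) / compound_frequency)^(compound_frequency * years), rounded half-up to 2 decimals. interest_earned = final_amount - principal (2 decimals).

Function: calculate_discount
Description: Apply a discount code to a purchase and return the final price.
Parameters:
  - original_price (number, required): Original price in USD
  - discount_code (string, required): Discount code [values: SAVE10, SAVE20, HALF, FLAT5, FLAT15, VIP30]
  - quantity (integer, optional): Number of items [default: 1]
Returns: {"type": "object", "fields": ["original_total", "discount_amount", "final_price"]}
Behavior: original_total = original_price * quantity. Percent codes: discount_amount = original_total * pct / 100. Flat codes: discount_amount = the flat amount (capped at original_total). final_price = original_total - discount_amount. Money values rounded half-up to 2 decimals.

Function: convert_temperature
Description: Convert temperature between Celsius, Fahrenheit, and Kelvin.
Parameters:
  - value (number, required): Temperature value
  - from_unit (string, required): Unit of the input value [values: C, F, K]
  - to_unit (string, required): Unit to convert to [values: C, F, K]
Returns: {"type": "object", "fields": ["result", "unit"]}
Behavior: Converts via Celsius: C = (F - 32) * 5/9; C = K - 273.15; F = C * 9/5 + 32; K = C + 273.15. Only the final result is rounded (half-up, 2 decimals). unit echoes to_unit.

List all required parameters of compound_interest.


Parameters of compound_interest and their required/optional flag:
  principal: required
  annual_rate: required
  years: required
  compound_frequency: optional
annual_rate, principal, years


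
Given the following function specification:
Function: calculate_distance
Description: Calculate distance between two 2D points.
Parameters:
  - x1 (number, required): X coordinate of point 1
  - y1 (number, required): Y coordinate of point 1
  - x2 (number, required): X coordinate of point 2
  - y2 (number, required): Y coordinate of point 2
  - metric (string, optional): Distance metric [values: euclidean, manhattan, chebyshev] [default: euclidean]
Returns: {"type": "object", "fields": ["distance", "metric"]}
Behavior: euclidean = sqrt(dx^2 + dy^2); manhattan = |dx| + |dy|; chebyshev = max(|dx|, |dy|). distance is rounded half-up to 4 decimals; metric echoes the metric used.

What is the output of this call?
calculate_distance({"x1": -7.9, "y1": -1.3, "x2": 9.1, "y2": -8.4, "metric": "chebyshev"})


|dx| = |9.1 - -7.9| = 17; |dy| = |-8.4 - -1.3| = 7.1
chebyshev: max(17, 7.1) = 17
Round to 4 decimals: 17.0
Output:
{"distance": 17.0, "metric": "chebyshev"}


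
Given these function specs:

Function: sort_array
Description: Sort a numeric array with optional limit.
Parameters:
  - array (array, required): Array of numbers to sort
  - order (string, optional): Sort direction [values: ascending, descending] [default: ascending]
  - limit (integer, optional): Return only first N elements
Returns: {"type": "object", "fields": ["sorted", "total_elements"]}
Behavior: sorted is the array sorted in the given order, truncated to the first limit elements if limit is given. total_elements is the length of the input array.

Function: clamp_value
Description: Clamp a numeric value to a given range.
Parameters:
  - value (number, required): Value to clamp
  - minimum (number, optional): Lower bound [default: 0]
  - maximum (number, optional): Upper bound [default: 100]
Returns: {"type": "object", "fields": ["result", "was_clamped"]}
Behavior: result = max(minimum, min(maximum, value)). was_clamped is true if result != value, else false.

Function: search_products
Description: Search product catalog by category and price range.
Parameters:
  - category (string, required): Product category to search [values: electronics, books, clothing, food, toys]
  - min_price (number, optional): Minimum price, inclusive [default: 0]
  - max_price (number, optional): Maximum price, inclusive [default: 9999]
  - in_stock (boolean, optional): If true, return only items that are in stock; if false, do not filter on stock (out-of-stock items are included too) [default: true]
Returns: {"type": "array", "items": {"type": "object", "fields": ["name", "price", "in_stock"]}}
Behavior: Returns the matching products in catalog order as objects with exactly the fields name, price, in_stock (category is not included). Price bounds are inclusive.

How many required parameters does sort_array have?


Parameters of sort_array: array (required), order (optional), limit (optional)
Required count:
1


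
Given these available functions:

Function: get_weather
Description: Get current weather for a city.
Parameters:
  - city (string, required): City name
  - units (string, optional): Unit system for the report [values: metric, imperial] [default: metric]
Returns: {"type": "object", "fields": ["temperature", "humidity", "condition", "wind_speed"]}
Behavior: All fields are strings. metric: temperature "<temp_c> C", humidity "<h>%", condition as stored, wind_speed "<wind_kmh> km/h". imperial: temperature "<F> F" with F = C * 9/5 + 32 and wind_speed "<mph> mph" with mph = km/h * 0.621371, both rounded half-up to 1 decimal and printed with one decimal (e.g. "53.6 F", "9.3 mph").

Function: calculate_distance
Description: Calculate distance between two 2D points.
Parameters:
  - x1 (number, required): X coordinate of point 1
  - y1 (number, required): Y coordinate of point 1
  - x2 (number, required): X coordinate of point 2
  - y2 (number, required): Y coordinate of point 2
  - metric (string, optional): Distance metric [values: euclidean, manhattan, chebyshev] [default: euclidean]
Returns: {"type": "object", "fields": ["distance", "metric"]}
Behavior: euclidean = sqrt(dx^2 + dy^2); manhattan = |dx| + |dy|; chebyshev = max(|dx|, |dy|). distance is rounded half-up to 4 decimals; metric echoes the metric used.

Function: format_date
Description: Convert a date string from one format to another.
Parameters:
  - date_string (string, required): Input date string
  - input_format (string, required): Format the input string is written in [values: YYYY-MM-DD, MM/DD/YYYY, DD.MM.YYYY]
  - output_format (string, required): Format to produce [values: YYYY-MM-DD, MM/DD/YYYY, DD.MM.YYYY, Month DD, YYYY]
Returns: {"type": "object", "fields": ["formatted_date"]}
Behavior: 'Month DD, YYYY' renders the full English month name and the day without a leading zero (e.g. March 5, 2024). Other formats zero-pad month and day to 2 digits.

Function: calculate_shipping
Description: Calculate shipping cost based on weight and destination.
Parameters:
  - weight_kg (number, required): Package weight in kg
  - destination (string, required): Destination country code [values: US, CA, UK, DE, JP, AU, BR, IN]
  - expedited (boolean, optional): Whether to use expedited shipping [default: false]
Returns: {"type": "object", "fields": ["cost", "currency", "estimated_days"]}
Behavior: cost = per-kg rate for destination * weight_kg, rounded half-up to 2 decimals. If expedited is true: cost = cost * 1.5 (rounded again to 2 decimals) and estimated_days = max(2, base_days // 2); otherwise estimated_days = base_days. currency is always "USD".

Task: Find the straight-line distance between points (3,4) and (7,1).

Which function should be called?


The task needs a function whose description is: Calculate distance between two 2D points.
calculate_distance


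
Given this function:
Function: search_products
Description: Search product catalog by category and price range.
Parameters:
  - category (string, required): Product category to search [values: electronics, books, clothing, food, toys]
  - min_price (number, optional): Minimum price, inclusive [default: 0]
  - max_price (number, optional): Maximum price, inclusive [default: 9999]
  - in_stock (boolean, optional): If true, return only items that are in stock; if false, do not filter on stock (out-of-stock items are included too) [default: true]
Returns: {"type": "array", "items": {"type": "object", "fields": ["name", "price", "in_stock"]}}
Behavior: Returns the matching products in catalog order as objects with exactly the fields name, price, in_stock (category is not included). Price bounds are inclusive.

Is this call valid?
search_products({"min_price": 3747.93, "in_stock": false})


Checking required parameters...
Missing required parameter: category
Invalid - missing required parameter 'category'


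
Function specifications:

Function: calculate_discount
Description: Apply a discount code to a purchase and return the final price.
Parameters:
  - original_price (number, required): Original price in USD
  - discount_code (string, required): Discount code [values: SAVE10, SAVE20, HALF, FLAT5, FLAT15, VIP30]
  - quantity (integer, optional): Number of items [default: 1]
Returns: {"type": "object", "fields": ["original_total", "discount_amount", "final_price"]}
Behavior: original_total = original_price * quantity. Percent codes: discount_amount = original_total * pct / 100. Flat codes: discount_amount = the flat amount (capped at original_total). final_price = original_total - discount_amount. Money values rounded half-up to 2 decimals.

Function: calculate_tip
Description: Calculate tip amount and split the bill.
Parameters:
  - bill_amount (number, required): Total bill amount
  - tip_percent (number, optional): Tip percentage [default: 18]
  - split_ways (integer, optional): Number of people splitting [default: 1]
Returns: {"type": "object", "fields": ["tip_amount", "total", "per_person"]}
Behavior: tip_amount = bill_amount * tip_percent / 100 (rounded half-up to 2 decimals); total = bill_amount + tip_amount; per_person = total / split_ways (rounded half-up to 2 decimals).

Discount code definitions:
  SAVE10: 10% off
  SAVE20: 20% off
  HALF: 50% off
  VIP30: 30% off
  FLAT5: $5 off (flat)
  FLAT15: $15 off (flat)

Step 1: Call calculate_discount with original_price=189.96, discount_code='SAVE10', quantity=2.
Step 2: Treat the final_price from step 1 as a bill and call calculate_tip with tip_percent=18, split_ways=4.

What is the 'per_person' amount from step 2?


Step 1: calculate_discount(original_price=189.96, discount_code=SAVE10, quantity=2)
  original_total = 189.96 * 2 = 379.92
  SAVE10 = 10% off: discount_amount = 379.92 * 10/100 = 37.992 -> 37.99
  final_price = 379.92 - 37.99 = 341.93
  -> final_price = 341.93
Step 2: calculate_tip(bill_amount=341.93, tip_percent=18, split_ways=4)
  tip_amount = 341.93 * 18/100 = 61.5474 -> 61.55
  total = 341.93 + 61.55 = 403.48
  per_person = 403.48 / 4 = 100.87 -> 100.87
  -> per_person = 100.87
$100.87


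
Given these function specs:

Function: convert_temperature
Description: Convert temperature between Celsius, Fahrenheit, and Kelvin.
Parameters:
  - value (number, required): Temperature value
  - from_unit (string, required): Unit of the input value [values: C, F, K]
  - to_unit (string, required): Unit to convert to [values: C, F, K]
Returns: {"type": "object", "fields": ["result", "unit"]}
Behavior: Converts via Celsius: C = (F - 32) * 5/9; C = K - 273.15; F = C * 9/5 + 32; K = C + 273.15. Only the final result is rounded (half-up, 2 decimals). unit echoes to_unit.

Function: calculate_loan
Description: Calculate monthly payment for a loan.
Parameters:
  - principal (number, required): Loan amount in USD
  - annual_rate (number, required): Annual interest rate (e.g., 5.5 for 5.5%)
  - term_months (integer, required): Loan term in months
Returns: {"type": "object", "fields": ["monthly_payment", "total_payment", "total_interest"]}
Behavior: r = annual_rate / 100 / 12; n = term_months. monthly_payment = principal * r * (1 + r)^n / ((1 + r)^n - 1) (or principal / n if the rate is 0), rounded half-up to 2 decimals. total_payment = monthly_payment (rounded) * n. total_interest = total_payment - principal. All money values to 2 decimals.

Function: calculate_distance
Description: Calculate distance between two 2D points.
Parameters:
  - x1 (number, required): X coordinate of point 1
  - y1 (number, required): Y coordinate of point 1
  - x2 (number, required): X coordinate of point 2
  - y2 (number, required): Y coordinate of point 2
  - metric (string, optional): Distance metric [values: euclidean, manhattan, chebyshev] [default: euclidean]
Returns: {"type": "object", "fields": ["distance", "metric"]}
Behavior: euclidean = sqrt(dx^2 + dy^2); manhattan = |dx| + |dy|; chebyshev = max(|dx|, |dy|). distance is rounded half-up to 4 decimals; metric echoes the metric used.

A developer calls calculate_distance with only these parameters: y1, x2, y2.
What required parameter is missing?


Required parameters: x1, y1, x2, y2
Provided: y1, x2, y2
Missing: x1
x1


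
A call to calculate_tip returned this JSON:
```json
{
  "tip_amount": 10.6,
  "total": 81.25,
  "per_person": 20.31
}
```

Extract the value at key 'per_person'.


20.31


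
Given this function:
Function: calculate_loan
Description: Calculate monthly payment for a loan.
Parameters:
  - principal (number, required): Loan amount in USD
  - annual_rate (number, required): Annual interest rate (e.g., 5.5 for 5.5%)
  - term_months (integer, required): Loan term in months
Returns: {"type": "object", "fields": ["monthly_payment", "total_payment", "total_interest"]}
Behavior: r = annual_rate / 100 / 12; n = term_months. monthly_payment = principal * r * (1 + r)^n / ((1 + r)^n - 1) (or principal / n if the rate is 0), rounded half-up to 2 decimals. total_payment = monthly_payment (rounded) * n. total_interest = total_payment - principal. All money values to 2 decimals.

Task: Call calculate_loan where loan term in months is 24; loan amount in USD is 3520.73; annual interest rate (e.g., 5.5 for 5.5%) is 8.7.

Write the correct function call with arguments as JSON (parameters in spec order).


Mapping each described value to its parameter name:
  'Loan term in months' -> term_months = 24
  'Loan amount in USD' -> principal = 3520.73
  'Annual interest rate (e.g., 5.5 for 5.5%)' -> annual_rate = 8.7
calculate_loan({"principal": 3520.73, "annual_rate": 8.7, "term_months": 24})


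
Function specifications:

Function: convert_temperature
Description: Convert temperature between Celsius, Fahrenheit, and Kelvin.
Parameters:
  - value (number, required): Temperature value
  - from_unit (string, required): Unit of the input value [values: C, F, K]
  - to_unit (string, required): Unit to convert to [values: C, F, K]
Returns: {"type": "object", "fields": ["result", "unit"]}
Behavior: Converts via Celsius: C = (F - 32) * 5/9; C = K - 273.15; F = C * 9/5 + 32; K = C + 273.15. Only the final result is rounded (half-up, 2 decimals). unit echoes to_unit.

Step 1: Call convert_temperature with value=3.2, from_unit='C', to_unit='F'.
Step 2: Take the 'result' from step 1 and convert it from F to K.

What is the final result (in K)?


Step 1: convert_temperature(value=3.2, from_unit=C, to_unit=F)
  Input already in C: 3.2
  To F: 3.2 * 9/5 + 32 = 37.76
  Round to 2 decimals: 37.76
  -> result = 37.76 F
Step 2: convert_temperature(value=37.76, from_unit=F, to_unit=K)
  To C: (37.76 - 32) * 5/9 = 3.2
  To K: 3.2 + 273.15 = 276.35
  Round to 2 decimals: 276.35
  -> result = 276.35 K
276.35 K


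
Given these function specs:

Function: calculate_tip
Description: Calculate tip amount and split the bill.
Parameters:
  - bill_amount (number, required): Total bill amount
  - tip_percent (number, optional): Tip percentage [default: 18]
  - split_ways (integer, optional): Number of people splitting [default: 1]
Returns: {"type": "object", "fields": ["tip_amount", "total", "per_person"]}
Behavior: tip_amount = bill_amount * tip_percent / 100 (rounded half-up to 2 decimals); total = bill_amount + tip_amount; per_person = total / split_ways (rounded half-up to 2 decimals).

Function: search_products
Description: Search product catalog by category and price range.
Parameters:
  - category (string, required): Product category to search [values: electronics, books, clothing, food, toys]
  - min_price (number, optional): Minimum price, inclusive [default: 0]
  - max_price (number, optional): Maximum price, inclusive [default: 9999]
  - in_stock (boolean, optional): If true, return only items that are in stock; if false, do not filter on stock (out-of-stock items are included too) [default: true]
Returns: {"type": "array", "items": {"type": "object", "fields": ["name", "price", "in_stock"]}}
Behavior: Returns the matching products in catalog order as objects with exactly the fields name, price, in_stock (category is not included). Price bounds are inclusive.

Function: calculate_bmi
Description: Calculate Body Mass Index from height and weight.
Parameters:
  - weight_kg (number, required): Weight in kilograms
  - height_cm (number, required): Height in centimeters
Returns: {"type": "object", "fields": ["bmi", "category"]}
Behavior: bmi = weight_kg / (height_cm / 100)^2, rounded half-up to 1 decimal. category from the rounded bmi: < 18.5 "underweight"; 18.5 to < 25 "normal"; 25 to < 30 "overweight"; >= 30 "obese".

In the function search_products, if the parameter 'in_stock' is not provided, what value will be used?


The search_products spec declares:
  - in_stock (boolean, optional): If true, return only items that are in stock; if false, do not filter on stock (out-of-stock items are included too) [default: true]
Default:
true


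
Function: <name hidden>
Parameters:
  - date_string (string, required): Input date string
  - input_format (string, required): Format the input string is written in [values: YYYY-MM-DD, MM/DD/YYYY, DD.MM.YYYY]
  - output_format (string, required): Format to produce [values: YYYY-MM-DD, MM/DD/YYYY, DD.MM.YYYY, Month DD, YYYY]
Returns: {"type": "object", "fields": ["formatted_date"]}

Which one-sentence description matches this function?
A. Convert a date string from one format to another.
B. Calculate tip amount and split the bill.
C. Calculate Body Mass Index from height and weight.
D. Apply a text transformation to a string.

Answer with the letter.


Parameters date_string, input_format, output_format and return ["formatted_date"] fit: Convert a date string from one format to another.
A


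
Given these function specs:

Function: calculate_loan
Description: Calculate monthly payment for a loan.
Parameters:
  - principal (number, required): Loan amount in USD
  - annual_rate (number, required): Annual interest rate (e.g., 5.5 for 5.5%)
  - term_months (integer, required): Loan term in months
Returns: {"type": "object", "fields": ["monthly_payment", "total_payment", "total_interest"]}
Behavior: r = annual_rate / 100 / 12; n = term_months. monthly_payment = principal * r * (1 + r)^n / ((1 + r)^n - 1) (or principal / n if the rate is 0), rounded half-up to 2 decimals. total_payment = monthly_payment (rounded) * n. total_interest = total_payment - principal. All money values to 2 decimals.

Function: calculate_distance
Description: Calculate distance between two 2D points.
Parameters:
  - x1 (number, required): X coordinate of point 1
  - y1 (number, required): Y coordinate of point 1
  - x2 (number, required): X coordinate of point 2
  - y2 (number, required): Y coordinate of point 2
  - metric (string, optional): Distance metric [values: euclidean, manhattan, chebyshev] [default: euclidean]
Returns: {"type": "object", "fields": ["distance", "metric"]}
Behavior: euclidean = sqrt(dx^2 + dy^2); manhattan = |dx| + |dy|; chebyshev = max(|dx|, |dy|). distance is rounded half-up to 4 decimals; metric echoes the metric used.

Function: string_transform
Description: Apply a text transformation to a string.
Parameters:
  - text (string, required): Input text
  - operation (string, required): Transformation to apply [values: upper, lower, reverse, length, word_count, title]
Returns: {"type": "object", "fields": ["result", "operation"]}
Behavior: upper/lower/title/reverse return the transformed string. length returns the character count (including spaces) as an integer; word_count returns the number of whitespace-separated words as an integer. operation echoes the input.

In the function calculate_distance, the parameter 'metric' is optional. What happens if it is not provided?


The calculate_distance spec declares:
  - metric (string, optional): Distance metric [values: euclidean, manhattan, chebyshev] [default: euclidean]
It defaults to euclidean


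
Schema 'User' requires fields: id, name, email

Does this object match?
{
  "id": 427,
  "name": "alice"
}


Checking required fields...
Missing: email
Invalid - missing required field 'email'


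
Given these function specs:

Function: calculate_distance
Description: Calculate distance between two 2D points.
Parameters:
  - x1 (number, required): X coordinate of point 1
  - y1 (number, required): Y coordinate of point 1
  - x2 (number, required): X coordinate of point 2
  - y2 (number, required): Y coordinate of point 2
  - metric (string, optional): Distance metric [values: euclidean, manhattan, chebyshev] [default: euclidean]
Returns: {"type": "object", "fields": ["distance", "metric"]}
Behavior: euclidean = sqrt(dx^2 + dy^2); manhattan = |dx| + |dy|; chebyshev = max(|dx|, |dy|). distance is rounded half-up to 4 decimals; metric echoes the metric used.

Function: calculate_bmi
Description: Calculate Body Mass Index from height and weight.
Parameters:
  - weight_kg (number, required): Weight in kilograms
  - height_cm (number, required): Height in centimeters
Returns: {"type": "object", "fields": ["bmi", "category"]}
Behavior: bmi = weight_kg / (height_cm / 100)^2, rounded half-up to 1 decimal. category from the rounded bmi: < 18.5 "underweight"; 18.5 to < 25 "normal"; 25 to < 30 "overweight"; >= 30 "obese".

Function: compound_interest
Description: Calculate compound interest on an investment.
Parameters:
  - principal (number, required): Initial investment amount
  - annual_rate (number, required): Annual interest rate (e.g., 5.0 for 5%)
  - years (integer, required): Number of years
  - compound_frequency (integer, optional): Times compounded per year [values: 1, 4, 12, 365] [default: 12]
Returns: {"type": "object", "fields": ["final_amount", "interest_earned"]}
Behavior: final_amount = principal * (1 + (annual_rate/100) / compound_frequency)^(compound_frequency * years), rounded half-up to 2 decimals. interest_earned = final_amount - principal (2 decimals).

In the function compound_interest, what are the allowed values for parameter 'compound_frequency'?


The compound_interest spec declares:
  - compound_frequency (integer, optional): Times compounded per year [values: 1, 4, 12, 365] [default: 12]
Allowed values:
1, 4, 12, 365


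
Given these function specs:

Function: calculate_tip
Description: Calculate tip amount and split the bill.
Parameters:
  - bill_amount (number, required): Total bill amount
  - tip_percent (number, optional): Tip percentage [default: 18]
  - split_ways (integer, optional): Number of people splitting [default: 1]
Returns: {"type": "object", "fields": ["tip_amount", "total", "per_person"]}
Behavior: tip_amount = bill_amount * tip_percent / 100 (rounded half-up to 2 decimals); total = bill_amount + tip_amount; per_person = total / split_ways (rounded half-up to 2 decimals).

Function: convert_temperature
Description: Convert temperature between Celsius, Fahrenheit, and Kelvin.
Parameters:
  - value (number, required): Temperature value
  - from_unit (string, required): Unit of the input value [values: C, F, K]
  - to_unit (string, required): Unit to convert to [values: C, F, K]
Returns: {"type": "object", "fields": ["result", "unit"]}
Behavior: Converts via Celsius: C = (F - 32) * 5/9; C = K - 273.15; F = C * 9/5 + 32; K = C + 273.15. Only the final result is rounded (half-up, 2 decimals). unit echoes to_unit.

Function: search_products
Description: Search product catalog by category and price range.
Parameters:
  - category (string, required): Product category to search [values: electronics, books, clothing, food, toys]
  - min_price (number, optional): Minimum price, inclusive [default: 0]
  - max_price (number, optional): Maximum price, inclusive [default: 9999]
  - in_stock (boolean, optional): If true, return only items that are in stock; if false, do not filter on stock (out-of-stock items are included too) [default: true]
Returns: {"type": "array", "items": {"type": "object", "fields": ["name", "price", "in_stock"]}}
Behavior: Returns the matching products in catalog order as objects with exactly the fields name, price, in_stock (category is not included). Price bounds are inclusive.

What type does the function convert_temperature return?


The convert_temperature spec declares Returns: {"type": "object", "fields": ["result", "unit"]}
Type:
object


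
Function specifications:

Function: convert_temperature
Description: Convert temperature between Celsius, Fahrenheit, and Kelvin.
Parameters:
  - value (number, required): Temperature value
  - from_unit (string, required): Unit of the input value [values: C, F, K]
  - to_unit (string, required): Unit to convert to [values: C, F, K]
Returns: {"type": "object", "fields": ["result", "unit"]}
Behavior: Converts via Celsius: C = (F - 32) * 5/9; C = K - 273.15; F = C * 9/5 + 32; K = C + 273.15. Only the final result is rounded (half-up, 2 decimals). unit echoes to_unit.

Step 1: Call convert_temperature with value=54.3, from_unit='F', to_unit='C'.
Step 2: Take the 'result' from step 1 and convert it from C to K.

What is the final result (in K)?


Step 1: convert_temperature(value=54.3, from_unit=F, to_unit=C)
  To C: (54.3 - 32) * 5/9 = 12.388889
  Target is C: 12.388889
  Round to 2 decimals: 12.39
  -> result = 12.39 C
Step 2: convert_temperature(value=12.39, from_unit=C, to_unit=K)
  Input already in C: 12.39
  To K: 12.39 + 273.15 = 285.54
  Round to 2 decimals: 285.54
  -> result = 285.54 K
285.54 K


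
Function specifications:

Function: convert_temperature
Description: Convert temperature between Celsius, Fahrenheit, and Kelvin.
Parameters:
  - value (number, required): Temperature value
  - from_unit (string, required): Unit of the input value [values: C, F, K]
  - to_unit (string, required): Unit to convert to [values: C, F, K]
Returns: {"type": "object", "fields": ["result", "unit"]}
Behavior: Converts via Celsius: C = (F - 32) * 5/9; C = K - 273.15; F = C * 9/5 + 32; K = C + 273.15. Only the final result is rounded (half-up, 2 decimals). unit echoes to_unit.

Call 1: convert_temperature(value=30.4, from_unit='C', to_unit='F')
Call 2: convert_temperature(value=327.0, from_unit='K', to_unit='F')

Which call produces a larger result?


Call 1:
  Input already in C: 30.4
  To F: 30.4 * 9/5 + 32 = 86.72
  Round to 2 decimals: 86.72
  -> 86.72 F
Call 2:
  To C: 327 - 273.15 = 53.85
  To F: 53.85 * 9/5 + 32 = 128.93
  Round to 2 decimals: 128.93
  -> 128.93 F
Call 2 (128.93 F)


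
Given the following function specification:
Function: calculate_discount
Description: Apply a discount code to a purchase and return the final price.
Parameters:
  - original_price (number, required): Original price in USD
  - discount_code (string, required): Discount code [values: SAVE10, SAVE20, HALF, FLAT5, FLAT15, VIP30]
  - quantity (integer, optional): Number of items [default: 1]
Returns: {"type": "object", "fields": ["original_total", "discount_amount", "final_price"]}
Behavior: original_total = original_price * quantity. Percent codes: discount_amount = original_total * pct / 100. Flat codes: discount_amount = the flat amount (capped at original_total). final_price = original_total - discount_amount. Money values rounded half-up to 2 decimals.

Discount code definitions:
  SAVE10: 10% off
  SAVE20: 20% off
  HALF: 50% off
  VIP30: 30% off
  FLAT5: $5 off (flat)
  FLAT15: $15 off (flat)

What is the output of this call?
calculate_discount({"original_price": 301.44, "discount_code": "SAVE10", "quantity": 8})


original_total = 301.44 * 8 = 2411.52
SAVE10 = 10% off: discount_amount = 2411.52 * 10/100 = 241.152 -> 241.15
final_price = 2411.52 - 241.15 = 2170.37
Output:
{"original_total": 2411.52, "discount_amount": 241.15, "final_price": 2170.37}


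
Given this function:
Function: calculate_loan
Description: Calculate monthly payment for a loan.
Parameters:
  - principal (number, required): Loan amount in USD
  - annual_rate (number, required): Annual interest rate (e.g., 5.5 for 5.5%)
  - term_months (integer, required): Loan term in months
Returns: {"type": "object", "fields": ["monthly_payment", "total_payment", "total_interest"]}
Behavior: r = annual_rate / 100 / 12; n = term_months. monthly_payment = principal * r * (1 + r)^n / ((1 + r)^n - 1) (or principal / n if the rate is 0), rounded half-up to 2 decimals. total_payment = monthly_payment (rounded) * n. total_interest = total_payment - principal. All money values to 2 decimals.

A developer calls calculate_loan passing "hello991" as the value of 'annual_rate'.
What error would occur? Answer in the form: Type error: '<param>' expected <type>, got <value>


Spec: 'annual_rate' is declared as number; "hello991" is a string.
Type error: 'annual_rate' expected number, got "hello991"


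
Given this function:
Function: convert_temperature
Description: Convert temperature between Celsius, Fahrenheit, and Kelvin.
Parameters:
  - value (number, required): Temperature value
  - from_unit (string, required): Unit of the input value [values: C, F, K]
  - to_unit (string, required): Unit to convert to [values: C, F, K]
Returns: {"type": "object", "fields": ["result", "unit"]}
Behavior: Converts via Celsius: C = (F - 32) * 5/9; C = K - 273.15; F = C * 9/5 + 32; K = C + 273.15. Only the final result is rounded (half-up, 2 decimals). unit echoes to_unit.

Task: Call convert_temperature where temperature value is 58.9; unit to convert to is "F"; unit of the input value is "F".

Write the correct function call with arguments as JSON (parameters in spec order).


Mapping each described value to its parameter name:
  'Temperature value' -> value = 58.9
  'Unit to convert to' -> to_unit = "F"
  'Unit of the input value' -> from_unit = "F"
convert_temperature({"value": 58.9, "from_unit": "F", "to_unit": "F"})


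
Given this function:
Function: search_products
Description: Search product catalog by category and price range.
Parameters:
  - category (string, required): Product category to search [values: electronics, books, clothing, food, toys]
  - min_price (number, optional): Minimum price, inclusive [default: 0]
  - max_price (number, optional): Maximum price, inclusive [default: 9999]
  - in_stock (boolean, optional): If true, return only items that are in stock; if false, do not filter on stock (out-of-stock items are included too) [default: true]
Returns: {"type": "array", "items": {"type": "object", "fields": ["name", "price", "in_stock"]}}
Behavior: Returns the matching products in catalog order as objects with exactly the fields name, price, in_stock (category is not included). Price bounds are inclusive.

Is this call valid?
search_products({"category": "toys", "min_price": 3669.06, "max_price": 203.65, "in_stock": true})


Checking all required parameters present and types match... All valid.
Valid


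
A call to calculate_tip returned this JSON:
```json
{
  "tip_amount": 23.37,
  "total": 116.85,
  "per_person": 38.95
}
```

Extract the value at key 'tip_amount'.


23.37


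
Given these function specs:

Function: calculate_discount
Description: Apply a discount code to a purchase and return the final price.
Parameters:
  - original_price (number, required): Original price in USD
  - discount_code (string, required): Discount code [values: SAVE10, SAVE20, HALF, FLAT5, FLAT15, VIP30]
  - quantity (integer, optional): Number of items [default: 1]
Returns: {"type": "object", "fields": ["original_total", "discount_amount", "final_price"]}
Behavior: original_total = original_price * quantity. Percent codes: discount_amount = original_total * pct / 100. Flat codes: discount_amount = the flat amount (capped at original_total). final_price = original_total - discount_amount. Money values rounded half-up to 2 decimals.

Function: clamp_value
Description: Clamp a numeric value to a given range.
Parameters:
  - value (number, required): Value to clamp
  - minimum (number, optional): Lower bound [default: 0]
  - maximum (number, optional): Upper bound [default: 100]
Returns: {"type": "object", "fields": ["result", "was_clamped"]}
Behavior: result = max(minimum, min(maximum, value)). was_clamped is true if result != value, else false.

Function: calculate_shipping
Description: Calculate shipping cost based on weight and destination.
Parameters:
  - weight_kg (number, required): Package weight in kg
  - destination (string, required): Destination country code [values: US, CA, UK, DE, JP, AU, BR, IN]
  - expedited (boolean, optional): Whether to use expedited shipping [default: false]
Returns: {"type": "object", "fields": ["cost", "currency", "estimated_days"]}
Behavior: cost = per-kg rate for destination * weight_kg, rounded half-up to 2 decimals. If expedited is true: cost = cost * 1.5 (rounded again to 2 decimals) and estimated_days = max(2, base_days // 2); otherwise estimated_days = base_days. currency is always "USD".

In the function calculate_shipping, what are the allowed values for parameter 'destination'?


The calculate_shipping spec declares:
  - destination (string, required): Destination country code [values: US, CA, UK, DE, JP, AU, BR, IN]
Allowed values:
US, CA, UK, DE, JP, AU, BR, IN
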